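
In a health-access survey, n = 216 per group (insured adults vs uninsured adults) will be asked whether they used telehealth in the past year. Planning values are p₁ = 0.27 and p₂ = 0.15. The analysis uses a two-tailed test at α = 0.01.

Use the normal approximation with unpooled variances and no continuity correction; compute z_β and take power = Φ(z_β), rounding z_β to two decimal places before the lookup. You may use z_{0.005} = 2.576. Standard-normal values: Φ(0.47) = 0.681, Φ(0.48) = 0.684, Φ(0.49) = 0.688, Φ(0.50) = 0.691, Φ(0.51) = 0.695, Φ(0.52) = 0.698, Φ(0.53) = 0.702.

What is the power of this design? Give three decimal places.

Power ≈ 0.698

z_β = |p₁−p₂|·√(n/[p₁q₁+p₂q₂]) − z_{α/2}
    = 0.12 · √(216/0.3246) − 2.576
    = 0.12 · 25.7960 − 2.576
    = 3.0955 − 2.576 = 0.5195 → 0.52
Power = Φ(0.52) = 0.698.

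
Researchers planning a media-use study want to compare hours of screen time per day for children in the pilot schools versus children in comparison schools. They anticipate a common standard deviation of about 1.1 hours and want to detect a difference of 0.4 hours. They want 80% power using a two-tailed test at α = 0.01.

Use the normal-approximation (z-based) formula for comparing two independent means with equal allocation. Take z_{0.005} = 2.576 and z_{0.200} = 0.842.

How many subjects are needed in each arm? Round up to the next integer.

n = (z_{α/2} + z_β)² · (σ₁² + σ₂²) / δ²
  = (2.576 + 0.842)² · (2·1.1² = 2.42) / 0.4²
  = 11.6827 · 2.42 / 0.16
  = 176.70
Round up → n = 177 per group.

n = 177 per group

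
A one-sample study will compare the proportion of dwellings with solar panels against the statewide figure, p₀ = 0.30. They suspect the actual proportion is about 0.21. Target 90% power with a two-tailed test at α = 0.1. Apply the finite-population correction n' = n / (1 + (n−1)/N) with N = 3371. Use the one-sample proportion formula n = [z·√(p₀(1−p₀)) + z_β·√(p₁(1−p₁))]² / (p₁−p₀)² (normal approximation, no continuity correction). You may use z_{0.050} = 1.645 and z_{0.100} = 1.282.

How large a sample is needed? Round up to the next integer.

n = 190

n = [z_{α/2}·√(p₀q₀) + z_β·√(p₁q₁)]² / (p₁ − p₀)²
  = [1.645·√(0.30·0.70) + 1.282·√(0.21·0.79)]² / (-0.09)²
  = [1.645·0.4583 + 1.282·0.4073]² / 0.0081
  = [1.2760]² / 0.0081
  = 201.01
Finite-population correction (N = 3371): 201.01 / (1 + (201.01 − 1)/3371) = 189.75.
Round up → n = 190.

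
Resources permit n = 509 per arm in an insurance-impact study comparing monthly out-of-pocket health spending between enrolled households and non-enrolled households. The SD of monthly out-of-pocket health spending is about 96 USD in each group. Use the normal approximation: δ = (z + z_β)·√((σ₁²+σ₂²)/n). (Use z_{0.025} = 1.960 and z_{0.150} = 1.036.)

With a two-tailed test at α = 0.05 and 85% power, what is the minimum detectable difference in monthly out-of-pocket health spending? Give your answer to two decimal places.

Minimum detectable difference ≈ 18.03 USD

δ = (z_{α/2} + z_β) · √((σ₁²+σ₂²)/n)
  = (1.960 + 1.036) · √(18432/509)
  = 2.996 · √36.2122
  = 2.996 · 6.0177
  = 18.0289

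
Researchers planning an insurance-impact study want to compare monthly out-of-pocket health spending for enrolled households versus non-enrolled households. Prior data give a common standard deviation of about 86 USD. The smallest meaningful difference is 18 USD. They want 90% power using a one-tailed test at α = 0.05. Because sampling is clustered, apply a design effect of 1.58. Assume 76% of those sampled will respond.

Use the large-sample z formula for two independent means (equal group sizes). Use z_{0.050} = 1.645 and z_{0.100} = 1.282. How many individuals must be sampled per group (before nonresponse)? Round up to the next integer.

n = 814 per group

n = (z_α + z_β)² · (σ₁² + σ₂²) / δ²
  = (1.645 + 1.282)² · (2·86² = 14792) / 18²
  = 8.5673 · 14792 / 324
  = 391.14
Design effect: 1.58 × 391.14 = 617.99.
Adjust for 76% response: 617.99 / 0.76 = 813.15.
Round up → n = 814 per group.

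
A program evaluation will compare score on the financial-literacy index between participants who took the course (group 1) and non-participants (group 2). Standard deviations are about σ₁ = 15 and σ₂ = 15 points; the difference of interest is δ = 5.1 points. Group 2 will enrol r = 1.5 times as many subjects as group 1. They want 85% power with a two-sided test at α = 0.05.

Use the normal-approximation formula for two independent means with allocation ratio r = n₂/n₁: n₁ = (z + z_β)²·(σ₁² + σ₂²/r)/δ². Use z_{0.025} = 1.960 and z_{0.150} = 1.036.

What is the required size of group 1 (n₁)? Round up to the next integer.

n₁ = (z_{α/2} + z_β)² · (σ₁² + σ₂²/r) / δ²
   = (1.960 + 1.036)² · (15² + 15²/1.5) / 5.1²
   = 8.9760 · (225 + 150) / 26.01
   = 8.9760 · 375 / 26.01
   = 129.41
Round up → n₁ = 130; n₂ = r·n₁ = 1.5 × 130 = 195.

n₁ = 130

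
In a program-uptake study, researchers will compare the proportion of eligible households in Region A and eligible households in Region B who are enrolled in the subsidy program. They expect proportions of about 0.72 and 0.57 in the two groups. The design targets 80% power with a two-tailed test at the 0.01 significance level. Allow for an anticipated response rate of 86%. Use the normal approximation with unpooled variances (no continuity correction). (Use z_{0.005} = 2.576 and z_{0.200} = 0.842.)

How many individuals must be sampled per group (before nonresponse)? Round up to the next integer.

n = 270 per group

n = (z_{α/2} + z_β)² · [p₁(1−p₁) + p₂(1−p₂)] / (p₁ − p₂)²
  = (2.576 + 0.842)² · (0.72·0.28 + 0.57·0.43) / (0.15)²
  = (3.418)² · (0.2016 + 0.2451) / 0.0225
  = 11.6827 · 0.4467 / 0.0225
  = 231.94
Adjust for 86% response: 231.94 / 0.86 = 269.70.
Round up → n = 270 per group.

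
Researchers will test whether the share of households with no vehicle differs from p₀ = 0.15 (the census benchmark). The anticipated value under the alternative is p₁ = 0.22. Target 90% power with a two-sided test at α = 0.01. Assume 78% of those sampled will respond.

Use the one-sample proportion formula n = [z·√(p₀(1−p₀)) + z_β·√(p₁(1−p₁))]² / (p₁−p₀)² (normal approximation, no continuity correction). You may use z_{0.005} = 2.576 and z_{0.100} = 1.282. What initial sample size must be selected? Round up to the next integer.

n = 551

n = [z_{α/2}·√(p₀q₀) + z_β·√(p₁q₁)]² / (p₁ − p₀)²
  = [2.576·√(0.15·0.85) + 1.282·√(0.22·0.78)]² / (0.07)²
  = [2.576·0.3571 + 1.282·0.4142]² / 0.0049
  = [1.4509]² / 0.0049
  = 429.60
Adjust for 78% response: 429.60 / 0.78 = 550.77.
Round up → n = 551.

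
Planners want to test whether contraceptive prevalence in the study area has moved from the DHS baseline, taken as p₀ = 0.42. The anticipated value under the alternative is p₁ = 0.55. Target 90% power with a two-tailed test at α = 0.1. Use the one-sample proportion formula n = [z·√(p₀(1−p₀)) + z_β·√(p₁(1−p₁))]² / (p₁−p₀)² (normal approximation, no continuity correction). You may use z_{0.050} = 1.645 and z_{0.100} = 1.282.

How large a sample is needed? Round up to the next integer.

n = 125

n = [z_{α/2}·√(p₀q₀) + z_β·√(p₁q₁)]² / (p₁ − p₀)²
  = [1.645·√(0.42·0.58) + 1.282·√(0.55·0.45)]² / (0.13)²
  = [1.645·0.4936 + 1.282·0.4975]² / 0.0169
  = [1.4497]² / 0.0169
  = 124.36
Round up → n = 125.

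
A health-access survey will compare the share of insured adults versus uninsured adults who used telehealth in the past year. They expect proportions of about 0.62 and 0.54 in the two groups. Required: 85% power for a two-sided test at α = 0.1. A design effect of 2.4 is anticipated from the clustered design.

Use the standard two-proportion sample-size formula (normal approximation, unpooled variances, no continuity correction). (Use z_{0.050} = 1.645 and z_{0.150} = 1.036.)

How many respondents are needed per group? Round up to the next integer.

n = 1305 per group

n = (z_{α/2} + z_β)² · [p₁(1−p₁) + p₂(1−p₂)] / (p₁ − p₂)²
  = (1.645 + 1.036)² · (0.62·0.38 + 0.54·0.46) / (0.08)²
  = (2.681)² · (0.2356 + 0.2484) / 0.0064
  = 7.1878 · 0.4840 / 0.0064
  = 543.57
Design effect: 2.4 × 543.57 = 1304.58.
Round up → n = 1305 per group.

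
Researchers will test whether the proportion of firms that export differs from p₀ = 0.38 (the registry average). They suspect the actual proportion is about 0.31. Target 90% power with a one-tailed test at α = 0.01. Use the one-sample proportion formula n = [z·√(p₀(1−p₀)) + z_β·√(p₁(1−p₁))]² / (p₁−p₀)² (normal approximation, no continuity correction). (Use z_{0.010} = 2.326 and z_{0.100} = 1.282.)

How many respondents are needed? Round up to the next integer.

n = 606

n = [z_α·√(p₀q₀) + z_β·√(p₁q₁)]² / (p₁ − p₀)²
  = [2.326·√(0.38·0.62) + 1.282·√(0.31·0.69)]² / (-0.07)²
  = [2.326·0.4854 + 1.282·0.4625]² / 0.0049
  = [1.7219]² / 0.0049
  = 605.11
Round up → n = 606.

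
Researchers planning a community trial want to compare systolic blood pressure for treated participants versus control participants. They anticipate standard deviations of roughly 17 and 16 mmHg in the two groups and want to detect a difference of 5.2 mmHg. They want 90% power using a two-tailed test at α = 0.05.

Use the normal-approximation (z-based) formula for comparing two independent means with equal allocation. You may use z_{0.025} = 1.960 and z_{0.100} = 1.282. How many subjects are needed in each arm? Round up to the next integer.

n = 212 per group

n = (z_{α/2} + z_β)² · (σ₁² + σ₂²) / δ²
  = (1.960 + 1.282)² · (17² + 16² = 545) / 5.2²
  = 10.5106 · 545 / 27.04
  = 211.84
Round up → n = 212 per group.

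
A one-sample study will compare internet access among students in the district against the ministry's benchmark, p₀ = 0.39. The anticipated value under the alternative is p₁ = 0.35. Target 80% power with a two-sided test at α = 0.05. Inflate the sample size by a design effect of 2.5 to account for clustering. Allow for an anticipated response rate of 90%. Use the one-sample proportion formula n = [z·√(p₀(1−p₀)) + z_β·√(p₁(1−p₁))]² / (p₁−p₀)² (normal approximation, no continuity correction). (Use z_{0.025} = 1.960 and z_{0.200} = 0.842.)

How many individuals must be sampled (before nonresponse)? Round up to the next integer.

n = [z_{α/2}·√(p₀q₀) + z_β·√(p₁q₁)]² / (p₁ − p₀)²
  = [1.960·√(0.39·0.61) + 0.842·√(0.35·0.65)]² / (-0.04)²
  = [1.960·0.4877 + 0.842·0.4770]² / 0.0016
  = [1.3576]² / 0.0016
  = 1151.92
Design effect: 2.5 × 1151.92 = 2879.80.
Adjust for 90% response: 2879.80 / 0.90 = 3199.78.
Round up → n = 3200.

n = 3200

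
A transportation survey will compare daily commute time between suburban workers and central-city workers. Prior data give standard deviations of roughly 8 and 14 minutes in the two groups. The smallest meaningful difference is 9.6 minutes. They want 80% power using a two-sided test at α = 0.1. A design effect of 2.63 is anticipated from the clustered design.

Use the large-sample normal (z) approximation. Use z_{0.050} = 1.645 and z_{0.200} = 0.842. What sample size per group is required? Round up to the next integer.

n = (z_{α/2} + z_β)² · (σ₁² + σ₂²) / δ²
  = (1.645 + 0.842)² · (8² + 14² = 260) / 9.6²
  = 6.1852 · 260 / 92.16
  = 17.45
Design effect: 2.63 × 17.45 = 45.89.
Round up → n = 46 per group.

n = 46 per group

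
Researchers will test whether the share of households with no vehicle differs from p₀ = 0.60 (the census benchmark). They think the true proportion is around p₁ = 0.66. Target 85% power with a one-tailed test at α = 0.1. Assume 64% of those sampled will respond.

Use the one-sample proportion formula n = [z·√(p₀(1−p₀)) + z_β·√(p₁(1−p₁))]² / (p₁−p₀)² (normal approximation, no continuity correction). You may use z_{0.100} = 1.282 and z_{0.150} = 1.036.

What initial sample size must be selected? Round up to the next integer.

n = 544

n = [z_α·√(p₀q₀) + z_β·√(p₁q₁)]² / (p₁ − p₀)²
  = [1.282·√(0.60·0.40) + 1.036·√(0.66·0.34)]² / (0.06)²
  = [1.282·0.4899 + 1.036·0.4737]² / 0.0036
  = [1.1188]² / 0.0036
  = 347.71
Adjust for 64% response: 347.71 / 0.64 = 543.29.
Round up → n = 544.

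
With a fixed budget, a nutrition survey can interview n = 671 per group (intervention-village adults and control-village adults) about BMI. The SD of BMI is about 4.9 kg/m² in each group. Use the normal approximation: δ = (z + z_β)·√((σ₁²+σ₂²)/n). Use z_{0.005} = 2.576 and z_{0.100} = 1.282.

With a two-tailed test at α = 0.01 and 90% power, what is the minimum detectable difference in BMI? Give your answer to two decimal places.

Minimum detectable difference ≈ 1.03 kg/m²

δ = (z_{α/2} + z_β) · √((σ₁²+σ₂²)/n)
  = (2.576 + 1.282) · √(48.02/671)
  = 3.858 · √0.07156
  = 3.858 · 0.2675
  = 1.0321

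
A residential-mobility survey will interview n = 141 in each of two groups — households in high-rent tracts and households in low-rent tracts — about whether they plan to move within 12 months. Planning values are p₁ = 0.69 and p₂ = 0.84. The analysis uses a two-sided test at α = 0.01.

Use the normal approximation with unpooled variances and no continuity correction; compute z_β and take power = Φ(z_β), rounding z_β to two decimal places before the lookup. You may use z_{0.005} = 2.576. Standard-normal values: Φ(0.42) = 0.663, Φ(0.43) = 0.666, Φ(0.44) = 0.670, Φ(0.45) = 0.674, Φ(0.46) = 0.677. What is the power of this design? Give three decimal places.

Power ≈ 0.670

z_β = |p₁−p₂|·√(n/[p₁q₁+p₂q₂]) − z_{α/2}
    = 0.15 · √(141/0.3483) − 2.576
    = 0.15 · 20.1202 − 2.576
    = 3.0180 − 2.576 = 0.4420 → 0.44
Power = Φ(0.44) = 0.670.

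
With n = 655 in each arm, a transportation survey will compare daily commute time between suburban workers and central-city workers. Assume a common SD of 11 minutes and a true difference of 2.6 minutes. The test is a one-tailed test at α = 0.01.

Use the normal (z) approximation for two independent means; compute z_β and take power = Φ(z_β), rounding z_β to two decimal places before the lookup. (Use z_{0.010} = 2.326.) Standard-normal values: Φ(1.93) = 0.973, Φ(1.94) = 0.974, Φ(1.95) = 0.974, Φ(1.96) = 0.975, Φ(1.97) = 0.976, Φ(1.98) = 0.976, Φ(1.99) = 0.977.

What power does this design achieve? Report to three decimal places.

Power ≈ 0.974

z_β = δ·√(n/(σ₁²+σ₂²)) − z_α
    = 2.6 · √(655/242) − 2.326
    = 2.6 · 1.64518 − 2.326
    = 4.2775 − 2.326 = 1.9515 → 1.95
Power = Φ(1.95) = 0.974.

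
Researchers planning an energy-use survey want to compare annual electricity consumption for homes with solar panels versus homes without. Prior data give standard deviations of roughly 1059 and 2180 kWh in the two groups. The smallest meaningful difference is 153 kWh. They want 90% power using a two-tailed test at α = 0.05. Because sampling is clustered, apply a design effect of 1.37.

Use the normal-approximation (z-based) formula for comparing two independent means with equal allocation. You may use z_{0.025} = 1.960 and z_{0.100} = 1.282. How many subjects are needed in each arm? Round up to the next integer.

n = 3614 per group

n = (z_{α/2} + z_β)² · (σ₁² + σ₂²) / δ²
  = (1.960 + 1.282)² · (1059² + 2180² = 5873881) / 153²
  = 10.5106 · 5873881 / 23409
  = 2637.35
Design effect: 1.37 × 2637.35 = 3613.17.
Round up → n = 3614 per group.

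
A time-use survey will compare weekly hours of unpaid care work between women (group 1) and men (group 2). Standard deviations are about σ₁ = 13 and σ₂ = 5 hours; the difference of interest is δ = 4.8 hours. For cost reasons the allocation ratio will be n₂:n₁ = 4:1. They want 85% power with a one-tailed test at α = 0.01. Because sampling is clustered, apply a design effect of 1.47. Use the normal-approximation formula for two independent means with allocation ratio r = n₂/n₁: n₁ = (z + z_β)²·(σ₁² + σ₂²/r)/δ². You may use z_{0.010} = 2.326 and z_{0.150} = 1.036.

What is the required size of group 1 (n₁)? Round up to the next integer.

n₁ = 127

n₁ = (z_α + z_β)² · (σ₁² + σ₂²/r) / δ²
   = (2.326 + 1.036)² · (13² + 5²/4) / 4.8²
   = 11.3030 · (169 + 6.25) / 23.04
   = 11.3030 · 175.25 / 23.04
   = 85.97
Design effect: 1.47 × 85.97 = 126.38.
Round up → n₁ = 127; n₂ = r·n₁ = 4 × 127 = 508.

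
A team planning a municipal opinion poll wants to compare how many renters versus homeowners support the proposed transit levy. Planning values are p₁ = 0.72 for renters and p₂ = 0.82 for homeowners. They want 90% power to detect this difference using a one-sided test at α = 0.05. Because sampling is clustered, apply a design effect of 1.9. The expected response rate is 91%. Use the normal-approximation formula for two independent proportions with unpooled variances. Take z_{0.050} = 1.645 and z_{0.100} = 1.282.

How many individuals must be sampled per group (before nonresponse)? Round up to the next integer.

n = 625 per group

n = (z_α + z_β)² · [p₁(1−p₁) + p₂(1−p₂)] / (p₁ − p₂)²
  = (1.645 + 1.282)² · (0.72·0.28 + 0.82·0.18) / (-0.10)²
  = (2.927)² · (0.2016 + 0.1476) / 0.0100
  = 8.5673 · 0.3492 / 0.0100
  = 299.17
Design effect: 1.9 × 299.17 = 568.43.
Adjust for 91% response: 568.43 / 0.91 = 624.64.
Round up → n = 625 per group.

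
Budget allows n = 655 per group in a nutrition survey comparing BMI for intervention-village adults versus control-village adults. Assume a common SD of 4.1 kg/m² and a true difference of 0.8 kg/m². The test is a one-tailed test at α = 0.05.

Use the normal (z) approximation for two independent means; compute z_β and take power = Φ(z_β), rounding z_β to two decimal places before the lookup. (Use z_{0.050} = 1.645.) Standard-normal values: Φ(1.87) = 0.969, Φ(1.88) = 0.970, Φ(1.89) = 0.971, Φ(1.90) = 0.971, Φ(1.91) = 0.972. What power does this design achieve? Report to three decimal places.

Power ≈ 0.971

z_β = δ·√(n/(σ₁²+σ₂²)) − z_α
    = 0.8 · √(655/33.62) − 1.645
    = 0.8 · 4.41389 − 1.645
    = 3.5311 − 1.645 = 1.8861 → 1.89
Power = Φ(1.89) = 0.971.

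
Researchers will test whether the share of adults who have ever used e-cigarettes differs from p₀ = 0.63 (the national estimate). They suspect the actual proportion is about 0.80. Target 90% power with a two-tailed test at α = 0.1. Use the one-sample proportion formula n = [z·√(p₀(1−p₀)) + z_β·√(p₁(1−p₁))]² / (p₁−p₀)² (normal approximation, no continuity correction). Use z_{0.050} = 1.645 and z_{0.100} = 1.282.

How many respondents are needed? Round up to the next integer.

n = [z_{α/2}·√(p₀q₀) + z_β·√(p₁q₁)]² / (p₁ − p₀)²
  = [1.645·√(0.63·0.37) + 1.282·√(0.80·0.20)]² / (0.17)²
  = [1.645·0.4828 + 1.282·0.4000]² / 0.0289
  = [1.3070]² / 0.0289
  = 59.11
Round up → n = 60.

n = 60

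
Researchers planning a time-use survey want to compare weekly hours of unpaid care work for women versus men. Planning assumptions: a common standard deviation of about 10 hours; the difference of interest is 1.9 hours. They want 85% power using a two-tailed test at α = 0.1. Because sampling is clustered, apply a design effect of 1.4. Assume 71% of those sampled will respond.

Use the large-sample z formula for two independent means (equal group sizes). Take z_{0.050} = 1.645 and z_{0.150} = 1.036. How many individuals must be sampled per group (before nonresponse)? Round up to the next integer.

n = 786 per group

n = (z_{α/2} + z_β)² · (σ₁² + σ₂²) / δ²
  = (1.645 + 1.036)² · (2·10² = 200) / 1.9²
  = 7.1878 · 200 / 3.61
  = 398.21
Design effect: 1.4 × 398.21 = 557.50.
Adjust for 71% response: 557.50 / 0.71 = 785.21.
Round up → n = 786 per group.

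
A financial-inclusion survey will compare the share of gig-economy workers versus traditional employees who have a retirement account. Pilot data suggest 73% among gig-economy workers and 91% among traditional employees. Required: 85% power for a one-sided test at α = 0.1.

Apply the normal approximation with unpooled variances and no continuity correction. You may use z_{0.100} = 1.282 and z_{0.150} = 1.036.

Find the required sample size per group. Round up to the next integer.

n = 47 per group

n = (z_α + z_β)² · [p₁(1−p₁) + p₂(1−p₂)] / (p₁ − p₂)²
  = (1.282 + 1.036)² · (0.73·0.27 + 0.91·0.09) / (-0.18)²
  = (2.318)² · (0.1971 + 0.0819) / 0.0324
  = 5.3731 · 0.2790 / 0.0324
  = 46.27
Round up → n = 47 per group.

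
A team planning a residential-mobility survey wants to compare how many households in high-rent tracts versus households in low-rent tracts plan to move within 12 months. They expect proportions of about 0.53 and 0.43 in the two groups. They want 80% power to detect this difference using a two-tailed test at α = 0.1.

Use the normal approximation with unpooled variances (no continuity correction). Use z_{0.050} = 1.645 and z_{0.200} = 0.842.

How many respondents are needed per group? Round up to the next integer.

n = (z_{α/2} + z_β)² · [p₁(1−p₁) + p₂(1−p₂)] / (p₁ − p₂)²
  = (1.645 + 0.842)² · (0.53·0.47 + 0.43·0.57) / (0.10)²
  = (2.487)² · (0.2491 + 0.2451) / 0.0100
  = 6.1852 · 0.4942 / 0.0100
  = 305.67
Round up → n = 306 per group.

n = 306 per group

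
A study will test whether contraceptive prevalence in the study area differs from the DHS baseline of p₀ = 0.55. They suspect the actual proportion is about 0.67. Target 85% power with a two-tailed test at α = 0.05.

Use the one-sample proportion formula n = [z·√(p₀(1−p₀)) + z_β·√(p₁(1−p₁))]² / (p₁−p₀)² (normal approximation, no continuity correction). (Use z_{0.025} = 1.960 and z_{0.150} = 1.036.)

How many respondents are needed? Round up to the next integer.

n = [z_{α/2}·√(p₀q₀) + z_β·√(p₁q₁)]² / (p₁ − p₀)²
  = [1.960·√(0.55·0.45) + 1.036·√(0.67·0.33)]² / (0.12)²
  = [1.960·0.4975 + 1.036·0.4702]² / 0.0144
  = [1.4622]² / 0.0144
  = 148.48
Round up → n = 149.

n = 149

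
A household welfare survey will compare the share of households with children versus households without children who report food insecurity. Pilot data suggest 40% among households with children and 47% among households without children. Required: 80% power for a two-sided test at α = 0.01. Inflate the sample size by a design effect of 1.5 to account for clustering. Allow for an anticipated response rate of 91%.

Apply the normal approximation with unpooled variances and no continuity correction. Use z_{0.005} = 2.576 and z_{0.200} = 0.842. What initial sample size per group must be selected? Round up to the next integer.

n = 1923 per group

n = (z_{α/2} + z_β)² · [p₁(1−p₁) + p₂(1−p₂)] / (p₁ − p₂)²
  = (2.576 + 0.842)² · (0.40·0.60 + 0.47·0.53) / (-0.07)²
  = (3.418)² · (0.2400 + 0.2491) / 0.0049
  = 11.6827 · 0.4891 / 0.0049
  = 1166.13
Design effect: 1.5 × 1166.13 = 1749.19.
Adjust for 91% response: 1749.19 / 0.91 = 1922.19.
Round up → n = 1923 per group.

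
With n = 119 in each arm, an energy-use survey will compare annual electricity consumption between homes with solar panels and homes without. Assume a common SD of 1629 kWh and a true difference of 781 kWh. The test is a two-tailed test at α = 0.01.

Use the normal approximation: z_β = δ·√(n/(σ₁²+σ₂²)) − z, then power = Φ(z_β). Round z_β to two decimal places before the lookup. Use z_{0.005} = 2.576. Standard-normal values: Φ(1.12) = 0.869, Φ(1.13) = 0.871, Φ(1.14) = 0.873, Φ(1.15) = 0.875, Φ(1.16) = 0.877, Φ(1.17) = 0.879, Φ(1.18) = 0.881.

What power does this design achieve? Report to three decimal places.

Power ≈ 0.869

z_β = δ·√(n/(σ₁²+σ₂²)) − z_{α/2}
    = 781 · √(119/5307282) − 2.576
    = 781 · 0.00474 − 2.576
    = 3.6982 − 2.576 = 1.1222 → 1.12
Power = Φ(1.12) = 0.869.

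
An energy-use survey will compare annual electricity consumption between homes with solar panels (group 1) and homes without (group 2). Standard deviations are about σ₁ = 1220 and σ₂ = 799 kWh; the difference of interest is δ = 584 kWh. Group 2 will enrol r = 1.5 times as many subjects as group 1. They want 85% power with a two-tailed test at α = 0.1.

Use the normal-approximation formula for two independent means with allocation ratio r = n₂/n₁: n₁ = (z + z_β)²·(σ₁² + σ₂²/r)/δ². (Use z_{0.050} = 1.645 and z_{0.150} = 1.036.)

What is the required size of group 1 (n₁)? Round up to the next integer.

n₁ = (z_{α/2} + z_β)² · (σ₁² + σ₂²/r) / δ²
   = (1.645 + 1.036)² · (1220² + 799²/1.5) / 584²
   = 7.1878 · (1488400 + 425600.7) / 341056
   = 7.1878 · 1914000.7 / 341056
   = 40.34
Round up → n₁ = 41; n₂ = r·n₁ = 1.5 × 41 = 62.

n₁ = 41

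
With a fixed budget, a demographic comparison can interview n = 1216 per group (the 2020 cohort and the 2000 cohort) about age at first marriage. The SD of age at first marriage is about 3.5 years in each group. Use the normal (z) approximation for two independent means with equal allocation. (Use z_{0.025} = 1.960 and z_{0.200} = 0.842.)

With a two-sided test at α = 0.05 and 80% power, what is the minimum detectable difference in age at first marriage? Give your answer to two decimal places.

Minimum detectable difference ≈ 0.40 years

δ = (z_{α/2} + z_β) · √((σ₁²+σ₂²)/n)
  = (1.960 + 0.842) · √(24.5/1216)
  = 2.802 · √0.02015
  = 2.802 · 0.1419
  = 0.3977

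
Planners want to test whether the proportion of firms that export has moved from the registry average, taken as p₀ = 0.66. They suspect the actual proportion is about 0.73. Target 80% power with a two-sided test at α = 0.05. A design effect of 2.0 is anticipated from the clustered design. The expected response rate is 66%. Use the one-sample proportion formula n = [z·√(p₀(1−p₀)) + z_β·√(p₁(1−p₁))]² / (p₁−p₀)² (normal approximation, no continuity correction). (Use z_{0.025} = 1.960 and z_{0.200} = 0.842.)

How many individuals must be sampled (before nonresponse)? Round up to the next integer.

n = 1049

n = [z_{α/2}·√(p₀q₀) + z_β·√(p₁q₁)]² / (p₁ − p₀)²
  = [1.960·√(0.66·0.34) + 0.842·√(0.73·0.27)]² / (0.07)²
  = [1.960·0.4737 + 0.842·0.4440]² / 0.0049
  = [1.3023]² / 0.0049
  = 346.11
Design effect: 2.0 × 346.11 = 692.22.
Adjust for 66% response: 692.22 / 0.66 = 1048.82.
Round up → n = 1049.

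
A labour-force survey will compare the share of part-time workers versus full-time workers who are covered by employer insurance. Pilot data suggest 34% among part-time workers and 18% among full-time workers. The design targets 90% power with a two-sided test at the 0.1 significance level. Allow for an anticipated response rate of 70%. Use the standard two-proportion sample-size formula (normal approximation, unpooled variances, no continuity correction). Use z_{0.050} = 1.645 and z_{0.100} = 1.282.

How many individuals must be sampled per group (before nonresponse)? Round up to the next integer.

n = 178 per group

n = (z_{α/2} + z_β)² · [p₁(1−p₁) + p₂(1−p₂)] / (p₁ − p₂)²
  = (1.645 + 1.282)² · (0.34·0.66 + 0.18·0.82) / (0.16)²
  = (2.927)² · (0.2244 + 0.1476) / 0.0256
  = 8.5673 · 0.3720 / 0.0256
  = 124.49
Adjust for 70% response: 124.49 / 0.70 = 177.85.
Round up → n = 178 per group.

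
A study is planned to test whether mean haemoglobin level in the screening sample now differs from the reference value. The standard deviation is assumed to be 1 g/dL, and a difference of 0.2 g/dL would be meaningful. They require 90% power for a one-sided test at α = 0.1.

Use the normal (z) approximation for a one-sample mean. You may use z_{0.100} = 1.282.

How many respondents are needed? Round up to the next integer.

n = 165

n = (z_α + z_β)² · σ² / δ²
  = (1.282 + 1.282)² · 1² / 0.2²
  = 6.5741 · 1 / 0.04
  = 164.35
Round up → n = 165.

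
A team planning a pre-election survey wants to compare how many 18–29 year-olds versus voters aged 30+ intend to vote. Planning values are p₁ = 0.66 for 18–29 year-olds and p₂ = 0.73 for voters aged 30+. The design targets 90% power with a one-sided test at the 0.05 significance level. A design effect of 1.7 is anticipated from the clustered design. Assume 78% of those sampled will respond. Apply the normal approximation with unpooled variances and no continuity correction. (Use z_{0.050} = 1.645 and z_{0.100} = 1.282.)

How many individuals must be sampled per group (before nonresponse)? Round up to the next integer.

n = 1607 per group

n = (z_α + z_β)² · [p₁(1−p₁) + p₂(1−p₂)] / (p₁ − p₂)²
  = (1.645 + 1.282)² · (0.66·0.34 + 0.73·0.27) / (-0.07)²
  = (2.927)² · (0.2244 + 0.1971) / 0.0049
  = 8.5673 · 0.4215 / 0.0049
  = 736.97
Design effect: 1.7 × 736.97 = 1252.84.
Adjust for 78% response: 1252.84 / 0.78 = 1606.21.
Round up → n = 1607 per group.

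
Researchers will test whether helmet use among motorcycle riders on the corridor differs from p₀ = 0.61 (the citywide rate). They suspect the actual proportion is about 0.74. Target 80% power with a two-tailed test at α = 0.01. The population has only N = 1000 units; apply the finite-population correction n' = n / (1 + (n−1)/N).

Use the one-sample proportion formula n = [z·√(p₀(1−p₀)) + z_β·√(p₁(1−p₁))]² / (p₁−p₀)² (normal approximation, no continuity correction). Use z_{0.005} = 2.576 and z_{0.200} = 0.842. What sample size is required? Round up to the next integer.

n = 136

n = [z_{α/2}·√(p₀q₀) + z_β·√(p₁q₁)]² / (p₁ − p₀)²
  = [2.576·√(0.61·0.39) + 0.842·√(0.74·0.26)]² / (0.13)²
  = [2.576·0.4877 + 0.842·0.4386]² / 0.0169
  = [1.6258]² / 0.0169
  = 156.40
Finite-population correction (N = 1000): 156.40 / (1 + (156.40 − 1)/1000) = 135.36.
Round up → n = 136.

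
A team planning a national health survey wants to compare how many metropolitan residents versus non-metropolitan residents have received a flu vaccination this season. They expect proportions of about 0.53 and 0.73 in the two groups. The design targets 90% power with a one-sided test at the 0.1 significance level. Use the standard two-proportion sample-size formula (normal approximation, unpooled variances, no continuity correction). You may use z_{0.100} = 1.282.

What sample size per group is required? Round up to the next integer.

n = 74 per group

n = (z_α + z_β)² · [p₁(1−p₁) + p₂(1−p₂)] / (p₁ − p₂)²
  = (1.282 + 1.282)² · (0.53·0.47 + 0.73·0.27) / (-0.20)²
  = (2.564)² · (0.2491 + 0.1971) / 0.0400
  = 6.5741 · 0.4462 / 0.0400
  = 73.33
Round up → n = 74 per group.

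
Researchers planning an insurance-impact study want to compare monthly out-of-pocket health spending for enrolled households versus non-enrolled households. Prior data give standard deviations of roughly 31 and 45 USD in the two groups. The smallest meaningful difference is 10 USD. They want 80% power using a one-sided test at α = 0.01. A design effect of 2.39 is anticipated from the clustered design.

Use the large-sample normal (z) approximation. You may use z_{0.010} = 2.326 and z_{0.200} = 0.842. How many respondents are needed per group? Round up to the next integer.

n = 717 per group

n = (z_α + z_β)² · (σ₁² + σ₂²) / δ²
  = (2.326 + 0.842)² · (31² + 45² = 2986) / 10²
  = 10.0362 · 2986 / 100
  = 299.68
Design effect: 2.39 × 299.68 = 716.24.
Round up → n = 717 per group.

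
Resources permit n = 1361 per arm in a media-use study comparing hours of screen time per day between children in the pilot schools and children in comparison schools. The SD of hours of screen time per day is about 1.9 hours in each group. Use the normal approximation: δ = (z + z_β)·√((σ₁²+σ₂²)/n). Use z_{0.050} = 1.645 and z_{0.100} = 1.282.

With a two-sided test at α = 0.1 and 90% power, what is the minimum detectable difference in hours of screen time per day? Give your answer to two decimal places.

Minimum detectable difference ≈ 0.21 hours

δ = (z_{α/2} + z_β) · √((σ₁²+σ₂²)/n)
  = (1.645 + 1.282) · √(7.22/1361)
  = 2.927 · √0.0053
  = 2.927 · 0.0728
  = 0.2132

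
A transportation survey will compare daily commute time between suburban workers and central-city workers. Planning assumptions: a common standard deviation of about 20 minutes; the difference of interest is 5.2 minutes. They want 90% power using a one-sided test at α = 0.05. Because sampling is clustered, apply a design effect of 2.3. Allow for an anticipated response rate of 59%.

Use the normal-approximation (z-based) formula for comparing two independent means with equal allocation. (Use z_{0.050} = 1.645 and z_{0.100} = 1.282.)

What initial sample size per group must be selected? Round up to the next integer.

n = (z_α + z_β)² · (σ₁² + σ₂²) / δ²
  = (1.645 + 1.282)² · (2·20² = 800) / 5.2²
  = 8.5673 · 800 / 27.04
  = 253.47
Design effect: 2.3 × 253.47 = 582.98.
Adjust for 59% response: 582.98 / 0.59 = 988.11.
Round up → n = 989 per group.

n = 989 per group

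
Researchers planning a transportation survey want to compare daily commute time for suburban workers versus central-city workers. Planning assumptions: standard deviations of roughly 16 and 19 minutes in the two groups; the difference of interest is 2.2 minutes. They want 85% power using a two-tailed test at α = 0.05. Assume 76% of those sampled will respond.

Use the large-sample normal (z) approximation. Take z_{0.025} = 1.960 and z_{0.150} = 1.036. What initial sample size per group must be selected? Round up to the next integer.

n = (z_{α/2} + z_β)² · (σ₁² + σ₂²) / δ²
  = (1.960 + 1.036)² · (16² + 19² = 617) / 2.2²
  = 8.9760 · 617 / 4.84
  = 1144.26
Adjust for 76% response: 1144.26 / 0.76 = 1505.60.
Round up → n = 1506 per group.

n = 1506 per group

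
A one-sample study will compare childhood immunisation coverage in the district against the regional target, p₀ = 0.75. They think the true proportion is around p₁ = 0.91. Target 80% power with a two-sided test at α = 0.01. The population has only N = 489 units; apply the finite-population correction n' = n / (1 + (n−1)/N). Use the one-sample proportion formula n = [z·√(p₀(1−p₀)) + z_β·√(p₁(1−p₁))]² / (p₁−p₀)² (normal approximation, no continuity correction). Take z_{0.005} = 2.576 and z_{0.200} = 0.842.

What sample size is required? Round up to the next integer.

n = [z_{α/2}·√(p₀q₀) + z_β·√(p₁q₁)]² / (p₁ − p₀)²
  = [2.576·√(0.75·0.25) + 0.842·√(0.91·0.09)]² / (0.16)²
  = [2.576·0.4330 + 0.842·0.2862]² / 0.0256
  = [1.3564]² / 0.0256
  = 71.87
Finite-population correction (N = 489): 71.87 / (1 + (71.87 − 1)/489) = 62.77.
Round up → n = 63.

n = 63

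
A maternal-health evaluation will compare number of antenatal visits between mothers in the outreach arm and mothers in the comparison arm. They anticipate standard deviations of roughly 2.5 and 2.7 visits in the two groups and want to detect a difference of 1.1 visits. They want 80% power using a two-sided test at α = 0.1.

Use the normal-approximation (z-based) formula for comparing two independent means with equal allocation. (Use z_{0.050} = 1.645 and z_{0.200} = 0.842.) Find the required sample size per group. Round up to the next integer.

n = (z_{α/2} + z_β)² · (σ₁² + σ₂²) / δ²
  = (1.645 + 0.842)² · (2.5² + 2.7² = 13.54) / 1.1²
  = 6.1852 · 13.54 / 1.21
  = 69.21
Round up → n = 70 per group.

n = 70 per group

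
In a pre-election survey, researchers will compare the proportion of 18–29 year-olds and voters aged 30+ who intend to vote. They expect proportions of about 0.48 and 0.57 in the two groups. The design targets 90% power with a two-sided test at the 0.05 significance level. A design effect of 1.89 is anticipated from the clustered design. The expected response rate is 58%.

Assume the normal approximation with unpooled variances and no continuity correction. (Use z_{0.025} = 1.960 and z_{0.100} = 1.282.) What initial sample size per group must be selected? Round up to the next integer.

n = 2092 per group

n = (z_{α/2} + z_β)² · [p₁(1−p₁) + p₂(1−p₂)] / (p₁ − p₂)²
  = (1.960 + 1.282)² · (0.48·0.52 + 0.57·0.43) / (-0.09)²
  = (3.242)² · (0.2496 + 0.2451) / 0.0081
  = 10.5106 · 0.4947 / 0.0081
  = 641.92
Design effect: 1.89 × 641.92 = 1213.23.
Adjust for 58% response: 1213.23 / 0.58 = 2091.78.
Round up → n = 2092 per group.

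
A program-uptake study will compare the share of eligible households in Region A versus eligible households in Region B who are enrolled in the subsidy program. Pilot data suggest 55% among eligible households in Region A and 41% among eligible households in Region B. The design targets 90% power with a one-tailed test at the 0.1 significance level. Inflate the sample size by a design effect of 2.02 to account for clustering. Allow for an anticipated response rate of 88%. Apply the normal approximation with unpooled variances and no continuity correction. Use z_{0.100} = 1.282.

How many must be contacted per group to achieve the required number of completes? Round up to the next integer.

n = (z_α + z_β)² · [p₁(1−p₁) + p₂(1−p₂)] / (p₁ − p₂)²
  = (1.282 + 1.282)² · (0.55·0.45 + 0.41·0.59) / (0.14)²
  = (2.564)² · (0.2475 + 0.2419) / 0.0196
  = 6.5741 · 0.4894 / 0.0196
  = 164.15
Design effect: 2.02 × 164.15 = 331.59.
Adjust for 88% response: 331.59 / 0.88 = 376.80.
Round up → n = 377 per group.

n = 377 per group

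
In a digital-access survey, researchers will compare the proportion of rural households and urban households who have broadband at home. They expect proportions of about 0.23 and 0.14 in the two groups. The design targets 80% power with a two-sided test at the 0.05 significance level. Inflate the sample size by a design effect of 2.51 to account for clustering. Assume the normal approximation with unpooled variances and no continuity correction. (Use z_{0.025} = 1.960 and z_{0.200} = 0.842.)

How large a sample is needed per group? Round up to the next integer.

n = (z_{α/2} + z_β)² · [p₁(1−p₁) + p₂(1−p₂)] / (p₁ − p₂)²
  = (1.960 + 0.842)² · (0.23·0.77 + 0.14·0.86) / (0.09)²
  = (2.802)² · (0.1771 + 0.1204) / 0.0081
  = 7.8512 · 0.2975 / 0.0081
  = 288.36
Design effect: 2.51 × 288.36 = 723.79.
Round up → n = 724 per group.

n = 724 per group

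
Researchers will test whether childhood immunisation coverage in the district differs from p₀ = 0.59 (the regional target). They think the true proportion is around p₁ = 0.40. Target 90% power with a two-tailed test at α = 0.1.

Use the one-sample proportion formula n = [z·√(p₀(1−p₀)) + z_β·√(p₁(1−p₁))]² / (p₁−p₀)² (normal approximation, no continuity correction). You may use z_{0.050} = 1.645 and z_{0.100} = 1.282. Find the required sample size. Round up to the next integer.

n = [z_{α/2}·√(p₀q₀) + z_β·√(p₁q₁)]² / (p₁ − p₀)²
  = [1.645·√(0.59·0.41) + 1.282·√(0.40·0.60)]² / (-0.19)²
  = [1.645·0.4918 + 1.282·0.4899]² / 0.0361
  = [1.4371]² / 0.0361
  = 57.21
Round up → n = 58.

n = 58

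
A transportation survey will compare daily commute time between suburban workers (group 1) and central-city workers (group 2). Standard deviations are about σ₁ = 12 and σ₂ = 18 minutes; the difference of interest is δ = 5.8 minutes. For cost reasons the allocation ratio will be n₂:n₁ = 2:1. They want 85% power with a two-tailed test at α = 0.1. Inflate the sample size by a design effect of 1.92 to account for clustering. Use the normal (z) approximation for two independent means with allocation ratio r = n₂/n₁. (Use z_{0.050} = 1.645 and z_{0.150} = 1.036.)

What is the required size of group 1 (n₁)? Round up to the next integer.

n₁ = 126

n₁ = (z_{α/2} + z_β)² · (σ₁² + σ₂²/r) / δ²
   = (1.645 + 1.036)² · (12² + 18²/2) / 5.8²
   = 7.1878 · (144 + 162) / 33.64
   = 7.1878 · 306 / 33.64
   = 65.38
Design effect: 1.92 × 65.38 = 125.53.
Round up → n₁ = 126; n₂ = r·n₁ = 2 × 126 = 252.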